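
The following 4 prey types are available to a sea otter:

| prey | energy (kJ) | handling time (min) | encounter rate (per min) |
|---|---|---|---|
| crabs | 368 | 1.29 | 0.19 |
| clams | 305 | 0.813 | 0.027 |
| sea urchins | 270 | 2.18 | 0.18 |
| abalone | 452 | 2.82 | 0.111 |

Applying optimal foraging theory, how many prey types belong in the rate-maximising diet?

Rank by E/h (kJ/min): clams 375, crabs 285, abalone 160, sea urchins 124. Include each in turn until the next type's E/h falls below the running intake rate.
Rate on top 1: 8.058. crabs: 285 > 8.058 → include.
Rate on top 2: 61.68. abalone: 160 > 61.68 → include.
Rate on top 3: 81.22. sea urchins: 124 > 81.22 → include.
Optimal diet: clams, crabs, abalone, sea urchins — 4 of 4 types.

4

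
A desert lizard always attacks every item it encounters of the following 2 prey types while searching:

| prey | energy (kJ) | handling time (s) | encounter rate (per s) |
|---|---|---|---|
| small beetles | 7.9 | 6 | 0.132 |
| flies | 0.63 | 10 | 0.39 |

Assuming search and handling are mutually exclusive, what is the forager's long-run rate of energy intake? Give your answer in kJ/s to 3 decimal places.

0.226 kJ/s

Energy encountered per unit search time: 0.132×7.9 + 0.39×0.63 = 1.289 kJ/s.
Handling time per unit search time: 0.132×6 + 0.39×10 = 4.692.
Rate = 1.289/(1 + 4.692) = 0.2264 kJ/s.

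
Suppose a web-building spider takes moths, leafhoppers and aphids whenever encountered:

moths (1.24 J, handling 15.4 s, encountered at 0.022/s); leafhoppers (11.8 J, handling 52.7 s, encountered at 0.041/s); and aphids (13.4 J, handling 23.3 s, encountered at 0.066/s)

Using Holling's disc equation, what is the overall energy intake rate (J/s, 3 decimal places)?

0.277 J/s

Energy encountered per unit search time: 0.022×1.24 + 0.041×11.8 + 0.066×13.4 = 1.395 J/s.
Handling time per unit search time: 0.022×15.4 + 0.041×52.7 + 0.066×23.3 = 4.037.
Rate = 1.395/(1 + 4.037) = 0.277 J/s.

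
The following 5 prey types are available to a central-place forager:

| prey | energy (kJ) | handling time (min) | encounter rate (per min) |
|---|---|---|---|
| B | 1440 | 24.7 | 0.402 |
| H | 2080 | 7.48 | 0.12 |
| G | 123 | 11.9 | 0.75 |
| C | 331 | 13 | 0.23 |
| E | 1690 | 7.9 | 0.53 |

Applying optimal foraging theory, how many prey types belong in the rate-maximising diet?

2

Profitabilities (E/h, kJ/min): H 278, E 214, B 58.3, C 25.5, G 10.3. Add prey in this order while the next type's profitability exceeds the intake rate on those already taken.
Rate on top 1: 131.5. E: 214 > 131.5 → include.
Rate on top 2: 188.2. B: 58.3 < 188.2 → exclude; stop.
Optimal diet: H, E — 2 of 5 types.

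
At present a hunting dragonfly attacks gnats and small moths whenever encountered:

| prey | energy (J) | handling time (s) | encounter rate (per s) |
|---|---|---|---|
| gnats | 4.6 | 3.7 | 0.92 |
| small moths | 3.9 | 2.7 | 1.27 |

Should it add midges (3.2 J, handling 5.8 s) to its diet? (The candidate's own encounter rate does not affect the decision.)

Current rate: (0.92×4.6 + 1.27×3.9)/(1 + 0.92×3.7 + 1.27×2.7) = 1.173 J/s.
midges: E/h = 3.2/5.8 = 0.5517 J/s.
Since 0.5517 < R, time spent handling midges is better spent searching.

No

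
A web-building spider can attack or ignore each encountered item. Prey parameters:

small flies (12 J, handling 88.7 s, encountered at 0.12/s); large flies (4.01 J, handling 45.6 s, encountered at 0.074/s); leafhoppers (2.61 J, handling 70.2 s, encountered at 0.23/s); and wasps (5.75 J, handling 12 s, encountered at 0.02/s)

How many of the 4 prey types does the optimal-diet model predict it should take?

2

Profitabilities (E/h, J/s): wasps 0.479, small flies 0.135, large flies 0.0879, leafhoppers 0.0372. Add prey in this order while the next type's profitability exceeds the intake rate on those already taken.
Rate on top 1: 0.09274. small flies: 0.135 > 0.09274 → include.
Rate on top 2: 0.1308. large flies: 0.0879 < 0.1308 → exclude; stop.
Optimal diet: wasps, small flies — 2 of 4 types.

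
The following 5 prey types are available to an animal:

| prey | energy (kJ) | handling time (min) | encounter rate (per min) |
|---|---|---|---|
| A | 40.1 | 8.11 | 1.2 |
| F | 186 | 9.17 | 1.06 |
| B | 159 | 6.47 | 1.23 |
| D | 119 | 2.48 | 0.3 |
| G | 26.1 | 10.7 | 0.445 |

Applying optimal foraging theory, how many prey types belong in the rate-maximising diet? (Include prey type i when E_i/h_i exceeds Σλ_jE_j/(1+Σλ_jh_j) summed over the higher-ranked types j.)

2

E/h in descending order: D 48, B 24.6, F 20.3, A 4.94, G 2.44 kJ/min. The optimal diet is the largest prefix of this list for which every included type satisfies E_i/h_i > R on the types above it.
Rate on top 1: 20.47. B: 24.6 > 20.47 → include.
Rate on top 2: 23.84. F: 20.3 < 23.84 → exclude; stop.
Optimal diet: D, B — 2 of 5 types.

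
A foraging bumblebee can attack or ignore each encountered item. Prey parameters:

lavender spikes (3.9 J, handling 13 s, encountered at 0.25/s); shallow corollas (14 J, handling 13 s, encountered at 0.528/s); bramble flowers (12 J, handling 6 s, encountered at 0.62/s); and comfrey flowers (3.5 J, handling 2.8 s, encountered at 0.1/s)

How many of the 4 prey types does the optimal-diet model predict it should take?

1

Profitabilities (E/h, J/s): bramble flowers 2, comfrey flowers 1.25, shallow corollas 1.08, lavender spikes 0.3. Add prey in this order while the next type's profitability exceeds the intake rate on those already taken.
Rate on top 1: 1.576. comfrey flowers: 1.25 < 1.576 → exclude; stop.
Optimal diet: bramble flowers — 1 of 4 types.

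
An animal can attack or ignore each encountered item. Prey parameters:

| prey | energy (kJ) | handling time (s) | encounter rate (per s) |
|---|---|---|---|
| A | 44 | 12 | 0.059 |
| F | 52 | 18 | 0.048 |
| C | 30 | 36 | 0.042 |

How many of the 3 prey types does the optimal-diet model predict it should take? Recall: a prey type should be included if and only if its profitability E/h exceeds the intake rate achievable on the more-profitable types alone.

2

Profitabilities (E/h, kJ/s): A 3.67, F 2.89, C 0.833. Add prey in this order while the next type's profitability exceeds the intake rate on those already taken.
Rate on top 1: 1.52. F: 2.89 > 1.52 → include.
Rate on top 2: 1.98. C: 0.833 < 1.98 → exclude; stop.
Optimal diet: A, F — 2 of 3 types.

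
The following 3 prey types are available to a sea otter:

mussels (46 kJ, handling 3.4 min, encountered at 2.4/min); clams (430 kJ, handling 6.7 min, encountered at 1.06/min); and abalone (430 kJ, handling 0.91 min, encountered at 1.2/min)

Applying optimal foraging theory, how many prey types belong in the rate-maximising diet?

Profitabilities (E/h, kJ/min): abalone 473, clams 64.2, mussels 13.5. Add prey in this order while the next type's profitability exceeds the intake rate on those already taken.
Rate on top 1: 246.7. clams: 64.2 < 246.7 → exclude; stop.
Optimal diet: abalone — 1 of 3 types.

1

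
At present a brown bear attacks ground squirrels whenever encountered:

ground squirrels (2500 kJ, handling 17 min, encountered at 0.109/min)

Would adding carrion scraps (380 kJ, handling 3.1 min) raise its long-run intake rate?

Yes

On ground squirrels alone, R = ΣλE/(1+Σλh) = 272.5/2.853 = 95.51 kJ/min.
carrion scraps: E/h = 380/3.1 = 122.6 kJ/min.
Since 122.6 > R, including carrion scraps increases the long-run rate.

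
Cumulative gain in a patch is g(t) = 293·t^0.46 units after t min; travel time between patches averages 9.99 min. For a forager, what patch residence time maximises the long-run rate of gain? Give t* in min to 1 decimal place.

8.5 min

By the marginal value theorem, leave when the instantaneous gain rate g'(t) equals the habitat-wide average g(t)/(T + t).
g'(t) = 0.46·293·t^-0.54. Setting 0.46·293·t^-0.54 = 293·t^0.46/(9.99+t) gives 0.46(9.99+t) = t, so 0.54·t = 0.46×9.99.
t* = 0.46×9.99/0.54 = 8.51 min.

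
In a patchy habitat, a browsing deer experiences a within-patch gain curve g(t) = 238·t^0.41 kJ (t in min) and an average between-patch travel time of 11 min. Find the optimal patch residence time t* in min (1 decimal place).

7.6 min

By the marginal value theorem, leave when the instantaneous gain rate g'(t) equals the habitat-wide average g(t)/(T + t).
g'(t) = 0.41·238·t^-0.59. Setting 0.41·238·t^-0.59 = 238·t^0.41/(11+t) gives 0.41(11+t) = t, so 0.59·t = 0.41×11.
t* = 0.41×11/0.59 = 7.644 min.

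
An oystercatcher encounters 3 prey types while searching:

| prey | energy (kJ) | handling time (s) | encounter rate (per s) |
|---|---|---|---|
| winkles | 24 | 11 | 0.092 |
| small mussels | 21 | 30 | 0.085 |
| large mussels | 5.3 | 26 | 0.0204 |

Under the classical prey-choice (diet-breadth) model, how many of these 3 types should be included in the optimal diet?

1

Profitabilities (E/h, kJ/s): winkles 2.18, small mussels 0.7, large mussels 0.204. Add prey in this order while the next type's profitability exceeds the intake rate on those already taken.
Rate on top 1: 1.097. small mussels: 0.7 < 1.097 → exclude; stop.
Optimal diet: winkles — 1 of 3 types.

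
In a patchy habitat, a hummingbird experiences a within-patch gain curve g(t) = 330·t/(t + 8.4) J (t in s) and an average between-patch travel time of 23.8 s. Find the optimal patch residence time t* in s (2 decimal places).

Maximise g(t)/(T+t): set derivative to zero → g'(t)(T+t) = g(t).
g'(t) = 330·8.4/(t + 8.4)². Setting 330·8.4/(t+8.4)² = 330t/[(t+8.4)(23.8+t)] gives 8.4(23.8+t) = t(t+8.4), so t² = 8.4×23.8 = 199.9.
t* = √199.9 = 14.14 s.

14.14 s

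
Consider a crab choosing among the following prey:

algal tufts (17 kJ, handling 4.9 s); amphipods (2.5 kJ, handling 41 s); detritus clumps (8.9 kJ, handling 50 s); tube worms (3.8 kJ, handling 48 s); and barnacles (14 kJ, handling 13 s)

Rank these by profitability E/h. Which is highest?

Profitability E/h (kJ/s): algal tufts = 17/4.9 = 3.47, amphipods = 2.5/41 = 0.061, detritus clumps = 8.9/50 = 0.178, tube worms = 3.8/48 = 0.0792, barnacles = 14/13 = 1.08.
Ranked: algal tufts > barnacles > detritus clumps > tube worms > amphipods.

algal tufts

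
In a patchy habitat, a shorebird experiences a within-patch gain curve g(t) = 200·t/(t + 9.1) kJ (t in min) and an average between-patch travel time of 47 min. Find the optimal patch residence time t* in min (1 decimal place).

By the marginal value theorem, leave when the instantaneous gain rate g'(t) equals the habitat-wide average g(t)/(T + t).
g'(t) = 200·9.1/(t + 9.1)². Setting 200·9.1/(t+9.1)² = 200t/[(t+9.1)(47+t)] gives 9.1(47+t) = t(t+9.1), so t² = 9.1×47 = 427.7.
t* = √427.7 = 20.68 min.

20.7 min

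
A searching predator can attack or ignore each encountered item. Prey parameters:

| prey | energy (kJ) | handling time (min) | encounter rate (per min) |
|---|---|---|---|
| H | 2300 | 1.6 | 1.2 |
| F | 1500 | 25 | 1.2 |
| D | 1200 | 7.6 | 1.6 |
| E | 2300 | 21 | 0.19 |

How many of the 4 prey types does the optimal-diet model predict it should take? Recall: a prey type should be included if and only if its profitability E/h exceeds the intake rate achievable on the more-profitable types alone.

1

E/h in descending order: H 1.44e+03, D 158, E 110, F 60 kJ/min. The optimal diet is the largest prefix of this list for which every included type satisfies E_i/h_i > R on the types above it.
Rate on top 1: 945.2. D: 158 < 945.2 → exclude; stop.
Optimal diet: H — 1 of 4 types.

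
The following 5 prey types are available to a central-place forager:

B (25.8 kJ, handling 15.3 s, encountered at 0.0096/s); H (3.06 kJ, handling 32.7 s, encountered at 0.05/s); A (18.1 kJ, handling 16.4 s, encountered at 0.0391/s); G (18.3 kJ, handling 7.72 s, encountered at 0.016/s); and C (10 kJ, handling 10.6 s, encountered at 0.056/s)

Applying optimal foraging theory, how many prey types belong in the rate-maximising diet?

Rank by E/h (kJ/s): G 2.37, B 1.69, A 1.1, C 0.943, H 0.0936. Include each in turn until the next type's E/h falls below the running intake rate.
Rate on top 1: 0.2606. B: 1.69 > 0.2606 → include.
Rate on top 2: 0.4254. A: 1.1 > 0.4254 → include.
Rate on top 3: 0.6529. C: 0.943 > 0.6529 → include.
Rate on top 4: 0.7218. H: 0.0936 < 0.7218 → exclude; stop.
Optimal diet: G, B, A, C — 4 of 5 types.

4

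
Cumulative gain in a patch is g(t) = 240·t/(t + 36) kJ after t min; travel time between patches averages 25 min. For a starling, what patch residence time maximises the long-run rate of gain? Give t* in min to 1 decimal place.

30.0 min

By the marginal value theorem, leave when the instantaneous gain rate g'(t) equals the habitat-wide average g(t)/(T + t).
g'(t) = 240·36/(t + 36)². Setting 240·36/(t+36)² = 240t/[(t+36)(25+t)] gives 36(25+t) = t(t+36), so t² = 36×25 = 900.
t* = √900 = 30 min.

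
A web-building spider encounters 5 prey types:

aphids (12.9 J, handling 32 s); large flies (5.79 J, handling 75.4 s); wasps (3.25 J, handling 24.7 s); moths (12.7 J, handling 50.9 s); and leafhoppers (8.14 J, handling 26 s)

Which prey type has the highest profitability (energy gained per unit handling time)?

Profitability E/h (J/s): aphids = 12.9/32 = 0.403, large flies = 5.79/75.4 = 0.0768, wasps = 3.25/24.7 = 0.132, moths = 12.7/50.9 = 0.25, leafhoppers = 8.14/26 = 0.313.
Ranked: aphids > leafhoppers > moths > wasps > large flies.

aphids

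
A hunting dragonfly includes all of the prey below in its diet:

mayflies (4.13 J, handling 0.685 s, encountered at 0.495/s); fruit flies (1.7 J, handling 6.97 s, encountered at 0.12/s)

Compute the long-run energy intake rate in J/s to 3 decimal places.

1.033 J/s

R = Σλ_iE_i / (1 + Σλ_ih_i)
Numerator: 0.495×4.13 + 0.12×1.7 = 2.248
Denominator: 1 + 0.495×0.685 + 0.12×6.97 = 2.175
R = 2.248/2.175 = 1.033 J/s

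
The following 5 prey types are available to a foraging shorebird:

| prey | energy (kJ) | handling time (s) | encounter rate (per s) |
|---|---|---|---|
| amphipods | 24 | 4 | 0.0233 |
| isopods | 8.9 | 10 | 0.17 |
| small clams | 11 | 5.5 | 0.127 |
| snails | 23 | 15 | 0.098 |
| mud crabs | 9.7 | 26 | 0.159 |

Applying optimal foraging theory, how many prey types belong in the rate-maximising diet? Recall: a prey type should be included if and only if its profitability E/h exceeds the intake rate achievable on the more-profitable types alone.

3

Profitabilities (E/h, kJ/s): amphipods 6, small clams 2, snails 1.53, isopods 0.89, mud crabs 0.373. Add prey in this order while the next type's profitability exceeds the intake rate on those already taken.
Rate on top 1: 0.5115. small clams: 2 > 0.5115 → include.
Rate on top 2: 1.092. snails: 1.53 > 1.092 → include.
Rate on top 3: 1.291. isopods: 0.89 < 1.291 → exclude; stop.
Optimal diet: amphipods, small clams, snails — 3 of 5 types.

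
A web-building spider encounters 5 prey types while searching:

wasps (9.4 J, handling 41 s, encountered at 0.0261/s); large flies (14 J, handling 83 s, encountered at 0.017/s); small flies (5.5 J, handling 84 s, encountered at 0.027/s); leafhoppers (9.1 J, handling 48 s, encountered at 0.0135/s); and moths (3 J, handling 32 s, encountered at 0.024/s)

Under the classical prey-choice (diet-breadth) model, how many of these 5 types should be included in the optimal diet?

3

Profitabilities (E/h, J/s): wasps 0.229, leafhoppers 0.19, large flies 0.169, moths 0.0938, small flies 0.0655. Add prey in this order while the next type's profitability exceeds the intake rate on those already taken.
Rate on top 1: 0.1185. leafhoppers: 0.19 > 0.1185 → include.
Rate on top 2: 0.1355. large flies: 0.169 > 0.1355 → include.
Rate on top 3: 0.1468. moths: 0.0938 < 0.1468 → exclude; stop.
Optimal diet: wasps, leafhoppers, large flies — 3 of 5 types.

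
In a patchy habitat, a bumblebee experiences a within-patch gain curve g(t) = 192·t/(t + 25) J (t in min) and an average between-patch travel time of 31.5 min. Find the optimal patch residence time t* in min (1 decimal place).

28.1 min

Optimal t* satisfies g'(t*) = g(t*)/(T + t*).
g'(t) = 192·25/(t + 25)². Setting 192·25/(t+25)² = 192t/[(t+25)(31.5+t)] gives 25(31.5+t) = t(t+25), so t² = 25×31.5 = 787.5.
t* = √787.5 = 28.06 min.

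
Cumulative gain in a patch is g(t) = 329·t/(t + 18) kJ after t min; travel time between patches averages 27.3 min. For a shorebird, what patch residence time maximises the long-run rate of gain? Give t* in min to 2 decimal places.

Maximise g(t)/(T+t): set derivative to zero → g'(t)(T+t) = g(t).
g'(t) = 329·18/(t + 18)². Setting 329·18/(t+18)² = 329t/[(t+18)(27.3+t)] gives 18(27.3+t) = t(t+18), so t² = 18×27.3 = 491.4.
t* = √491.4 = 22.17 min.

22.17 min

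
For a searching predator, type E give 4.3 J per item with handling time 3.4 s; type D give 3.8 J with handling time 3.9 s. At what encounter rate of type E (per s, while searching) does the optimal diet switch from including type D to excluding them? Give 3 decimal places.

At the threshold, the rate on type E alone equals the profitability of type D: λ·4.3/(1 + λ·3.4) = 3.8/3.9 = 0.9744.
Rearranging, λ(4.3 − 0.9744×3.4) = 0.9744, so λ = 0.9744/0.9872 = 0.987 per s.

0.987 per s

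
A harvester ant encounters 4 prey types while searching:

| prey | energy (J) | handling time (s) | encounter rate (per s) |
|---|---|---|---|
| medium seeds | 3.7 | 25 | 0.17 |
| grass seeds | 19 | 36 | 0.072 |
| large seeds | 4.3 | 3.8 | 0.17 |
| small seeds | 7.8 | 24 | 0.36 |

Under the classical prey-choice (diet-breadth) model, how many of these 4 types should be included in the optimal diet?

2

E/h in descending order: large seeds 1.13, grass seeds 0.528, small seeds 0.325, medium seeds 0.148 J/s. The optimal diet is the largest prefix of this list for which every included type satisfies E_i/h_i > R on the types above it.
Rate on top 1: 0.4441. grass seeds: 0.528 > 0.4441 → include.
Rate on top 2: 0.4953. small seeds: 0.325 < 0.4953 → exclude; stop.
Optimal diet: large seeds, grass seeds — 2 of 4 types.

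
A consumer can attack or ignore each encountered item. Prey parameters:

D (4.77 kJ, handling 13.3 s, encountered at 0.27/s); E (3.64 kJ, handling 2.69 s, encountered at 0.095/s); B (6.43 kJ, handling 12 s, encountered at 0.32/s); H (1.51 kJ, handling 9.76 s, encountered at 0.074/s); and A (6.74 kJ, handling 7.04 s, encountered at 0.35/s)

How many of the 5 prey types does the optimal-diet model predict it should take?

E/h in descending order: E 1.35, A 0.957, B 0.536, D 0.359, H 0.155 kJ/s. The optimal diet is the largest prefix of this list for which every included type satisfies E_i/h_i > R on the types above it.
Rate on top 1: 0.2754. A: 0.957 > 0.2754 → include.
Rate on top 2: 0.7272. B: 0.536 < 0.7272 → exclude; stop.
Optimal diet: E, A — 2 of 5 types.

2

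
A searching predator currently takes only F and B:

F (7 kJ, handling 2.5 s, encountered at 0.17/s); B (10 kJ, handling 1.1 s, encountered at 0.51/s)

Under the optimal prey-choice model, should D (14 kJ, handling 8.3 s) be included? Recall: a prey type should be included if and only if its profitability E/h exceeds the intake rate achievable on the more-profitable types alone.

On F and B alone, R = ΣλE/(1+Σλh) = 6.29/1.986 = 3.167 kJ/s.
Profitability of D: 14/8.3 = 1.687 kJ/s.
1.687 < 3.167, so adding D would lower the average — exclude it.

No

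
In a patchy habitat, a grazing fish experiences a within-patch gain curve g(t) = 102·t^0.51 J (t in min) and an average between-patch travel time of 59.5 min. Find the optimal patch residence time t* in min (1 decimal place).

By the marginal value theorem, leave when the instantaneous gain rate g'(t) equals the habitat-wide average g(t)/(T + t).
g'(t) = 0.51·102·t^-0.49. Setting 0.51·102·t^-0.49 = 102·t^0.51/(59.5+t) gives 0.51(59.5+t) = t, so 0.49·t = 0.51×59.5.
t* = 0.51×59.5/0.49 = 61.93 min.

61.9 min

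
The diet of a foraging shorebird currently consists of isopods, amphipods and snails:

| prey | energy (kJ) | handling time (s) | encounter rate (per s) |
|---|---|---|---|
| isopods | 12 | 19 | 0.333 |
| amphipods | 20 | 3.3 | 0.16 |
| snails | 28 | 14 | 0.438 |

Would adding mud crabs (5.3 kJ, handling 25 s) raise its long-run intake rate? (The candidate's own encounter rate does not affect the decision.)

No

Current rate: (0.333×12 + 0.16×20 + 0.438×28)/(1 + 0.333×19 + 0.16×3.3 + 0.438×14) = 1.391 kJ/s.
Profitability of mud crabs: 5.3/25 = 0.212 kJ/s.
Since 0.212 < R, time spent handling mud crabs is better spent searching.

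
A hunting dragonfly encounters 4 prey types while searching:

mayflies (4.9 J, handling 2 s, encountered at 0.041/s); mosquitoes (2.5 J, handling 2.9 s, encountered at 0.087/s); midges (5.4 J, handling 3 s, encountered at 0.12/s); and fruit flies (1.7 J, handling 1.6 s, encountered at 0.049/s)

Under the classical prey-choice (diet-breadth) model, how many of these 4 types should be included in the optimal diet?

Rank by E/h (J/s): mayflies 2.45, midges 1.8, fruit flies 1.06, mosquitoes 0.862. Include each in turn until the next type's E/h falls below the running intake rate.
Rate on top 1: 0.1857. midges: 1.8 > 0.1857 → include.
Rate on top 2: 0.5887. fruit flies: 1.06 > 0.5887 → include.
Rate on top 3: 0.6131. mosquitoes: 0.862 > 0.6131 → include.
Optimal diet: mayflies, midges, fruit flies, mosquitoes — 4 of 4 types.

4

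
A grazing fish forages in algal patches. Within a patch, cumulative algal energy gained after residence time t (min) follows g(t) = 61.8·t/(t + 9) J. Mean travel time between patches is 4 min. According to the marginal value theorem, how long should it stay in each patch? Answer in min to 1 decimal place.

By the marginal value theorem, leave when the instantaneous gain rate g'(t) equals the habitat-wide average g(t)/(T + t).
g'(t) = 61.8·9/(t + 9)². Setting 61.8·9/(t+9)² = 61.8t/[(t+9)(4+t)] gives 9(4+t) = t(t+9), so t² = 9×4 = 36.
t* = √36 = 6 min.

6.0 min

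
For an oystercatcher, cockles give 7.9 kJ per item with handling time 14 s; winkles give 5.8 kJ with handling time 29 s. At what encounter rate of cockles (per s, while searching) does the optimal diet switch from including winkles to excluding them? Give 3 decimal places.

At the threshold, the rate on cockles alone equals the profitability of winkles: λ·7.9/(1 + λ·14) = 5.8/29 = 0.2.
Rearranging, λ(7.9 − 0.2×14) = 0.2, so λ = 0.2/5.1 = 0.03922 per s.

0.039 per s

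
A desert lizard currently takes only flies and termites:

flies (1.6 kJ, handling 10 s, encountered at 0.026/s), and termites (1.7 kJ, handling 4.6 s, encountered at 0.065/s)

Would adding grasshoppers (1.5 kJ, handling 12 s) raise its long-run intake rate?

Yes

Intake rate on the current diet: R = (0.026×1.6 + 0.065×1.7) / (1 + 0.026×10 + 0.065×4.6) = 0.1521/1.559 = 0.09756 kJ/s.
Profitability of grasshoppers: 1.5/12 = 0.125 kJ/s.
0.125 > 0.09756, so adding grasshoppers raises the average — include it.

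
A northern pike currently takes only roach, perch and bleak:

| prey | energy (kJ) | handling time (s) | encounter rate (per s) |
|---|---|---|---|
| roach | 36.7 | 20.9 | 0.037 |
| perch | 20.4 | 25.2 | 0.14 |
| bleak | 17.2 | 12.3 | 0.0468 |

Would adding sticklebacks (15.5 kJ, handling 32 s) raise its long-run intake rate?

Current rate: (0.037×36.7 + 0.14×20.4 + 0.0468×17.2)/(1 + 0.037×20.9 + 0.14×25.2 + 0.0468×12.3) = 0.854 kJ/s.
Profitability of sticklebacks: 15.5/32 = 0.4844 kJ/s.
Since 0.4844 < R, time spent handling sticklebacks is better spent searching.

No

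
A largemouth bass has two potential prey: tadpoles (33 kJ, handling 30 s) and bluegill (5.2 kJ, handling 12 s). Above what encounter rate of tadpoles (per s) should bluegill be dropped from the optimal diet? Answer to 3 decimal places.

At the threshold, the rate on tadpoles alone equals the profitability of bluegill: λ·33/(1 + λ·30) = 5.2/12 = 0.4333.
Rearranging, λ(33 − 0.4333×30) = 0.4333, so λ = 0.4333/20 = 0.02167 per s.

0.022 per s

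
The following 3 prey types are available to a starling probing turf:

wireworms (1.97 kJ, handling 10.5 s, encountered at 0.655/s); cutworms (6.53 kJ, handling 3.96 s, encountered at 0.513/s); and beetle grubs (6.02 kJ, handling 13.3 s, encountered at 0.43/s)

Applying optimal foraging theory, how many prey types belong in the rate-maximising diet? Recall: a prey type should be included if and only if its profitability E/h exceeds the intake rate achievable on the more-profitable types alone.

E/h in descending order: cutworms 1.65, beetle grubs 0.453, wireworms 0.188 kJ/s. The optimal diet is the largest prefix of this list for which every included type satisfies E_i/h_i > R on the types above it.
Rate on top 1: 1.105. beetle grubs: 0.453 < 1.105 → exclude; stop.
Optimal diet: cutworms — 1 of 3 types.

1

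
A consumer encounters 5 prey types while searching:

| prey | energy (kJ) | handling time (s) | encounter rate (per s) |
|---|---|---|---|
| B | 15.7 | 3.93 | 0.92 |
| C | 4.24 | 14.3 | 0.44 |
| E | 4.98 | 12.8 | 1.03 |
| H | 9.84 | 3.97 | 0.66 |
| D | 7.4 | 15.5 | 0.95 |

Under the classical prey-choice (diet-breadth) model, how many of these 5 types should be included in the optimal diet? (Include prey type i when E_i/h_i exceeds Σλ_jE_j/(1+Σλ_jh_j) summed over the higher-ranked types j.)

Profitabilities (E/h, kJ/s): B 3.99, H 2.48, D 0.477, E 0.389, C 0.297. Add prey in this order while the next type's profitability exceeds the intake rate on those already taken.
Rate on top 1: 3.129. H: 2.48 < 3.129 → exclude; stop.
Optimal diet: B — 1 of 5 types.

1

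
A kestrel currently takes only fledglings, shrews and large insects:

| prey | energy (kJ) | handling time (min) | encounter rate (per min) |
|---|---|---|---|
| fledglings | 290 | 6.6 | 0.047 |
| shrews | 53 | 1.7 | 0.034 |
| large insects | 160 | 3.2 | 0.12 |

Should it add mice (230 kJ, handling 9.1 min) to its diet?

Yes

Intake rate on the current diet: R = (0.047×290 + 0.034×53 + 0.12×160) / (1 + 0.047×6.6 + 0.034×1.7 + 0.12×3.2) = 34.63/1.752 = 19.77 kJ/min.
Profitability of mice: 230/9.1 = 25.27 kJ/min.
25.27 > 19.77, so adding mice raises the average — include it.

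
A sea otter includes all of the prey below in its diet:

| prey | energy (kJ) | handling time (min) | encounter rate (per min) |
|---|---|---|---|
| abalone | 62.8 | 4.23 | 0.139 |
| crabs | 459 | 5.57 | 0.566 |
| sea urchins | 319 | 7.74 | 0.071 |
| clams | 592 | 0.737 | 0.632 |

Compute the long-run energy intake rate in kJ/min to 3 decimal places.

115.588 kJ/min

R = (0.139×62.8 + 0.566×459 + 0.071×319 + 0.632×592) / (1 + 0.139×4.23 + 0.566×5.57 + 0.071×7.74 + 0.632×0.737) = 665.3/5.756 = 115.6 kJ/min.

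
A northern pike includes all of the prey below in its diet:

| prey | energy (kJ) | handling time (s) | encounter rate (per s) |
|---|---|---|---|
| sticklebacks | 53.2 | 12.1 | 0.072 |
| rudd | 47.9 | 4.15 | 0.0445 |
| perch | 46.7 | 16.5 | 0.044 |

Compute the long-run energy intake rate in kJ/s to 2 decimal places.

2.88 kJ/s

R = Σλ_iE_i / (1 + Σλ_ih_i)
Numerator: 0.072×53.2 + 0.0445×47.9 + 0.044×46.7 = 8.017
Denominator: 1 + 0.072×12.1 + 0.0445×4.15 + 0.044×16.5 = 2.782
R = 8.017/2.782 = 2.882 kJ/s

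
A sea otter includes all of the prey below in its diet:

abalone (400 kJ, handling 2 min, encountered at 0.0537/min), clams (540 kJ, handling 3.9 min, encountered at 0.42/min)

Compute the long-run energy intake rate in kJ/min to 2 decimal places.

90.43 kJ/min

Energy encountered per unit search time: 0.0537×400 + 0.42×540 = 248.3 kJ/min.
Handling time per unit search time: 0.0537×2 + 0.42×3.9 = 1.745.
Rate = 248.3/(1 + 1.745) = 90.43 kJ/min.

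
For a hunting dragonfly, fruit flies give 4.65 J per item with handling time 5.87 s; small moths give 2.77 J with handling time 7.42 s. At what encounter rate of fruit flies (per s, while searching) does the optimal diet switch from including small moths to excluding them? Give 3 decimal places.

0.152 per s

The zero-one rule: include small moths iff E₂/h₂ > λE₁/(1+λh₁). Equality gives the switch point.
λE₁h₂ = E₂ + λE₂h₁ ⇒ λ = E₂/(E₁h₂ − E₂h₁) = 2.77/(34.5 − 16.26) = 0.1518 per s.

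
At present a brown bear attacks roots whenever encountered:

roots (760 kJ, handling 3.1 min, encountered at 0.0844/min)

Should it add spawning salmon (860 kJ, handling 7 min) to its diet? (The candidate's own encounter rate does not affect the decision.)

Intake rate on the current diet: R = (0.0844×760) / (1 + 0.0844×3.1) = 64.14/1.262 = 50.84 kJ/min.
spawning salmon: E/h = 860/7 = 122.9 kJ/min.
122.9 > 50.84, so adding spawning salmon raises the average — include it.

Yes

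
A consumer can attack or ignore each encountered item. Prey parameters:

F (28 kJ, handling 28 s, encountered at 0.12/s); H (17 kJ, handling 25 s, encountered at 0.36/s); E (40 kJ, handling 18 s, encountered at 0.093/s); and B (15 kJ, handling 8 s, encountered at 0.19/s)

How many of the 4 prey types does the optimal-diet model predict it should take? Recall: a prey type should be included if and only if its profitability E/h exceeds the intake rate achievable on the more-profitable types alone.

2

E/h in descending order: E 2.22, B 1.88, F 1, H 0.68 kJ/s. The optimal diet is the largest prefix of this list for which every included type satisfies E_i/h_i > R on the types above it.
Rate on top 1: 1.391. B: 1.88 > 1.391 → include.
Rate on top 2: 1.567. F: 1 < 1.567 → exclude; stop.
Optimal diet: E, B — 2 of 4 types.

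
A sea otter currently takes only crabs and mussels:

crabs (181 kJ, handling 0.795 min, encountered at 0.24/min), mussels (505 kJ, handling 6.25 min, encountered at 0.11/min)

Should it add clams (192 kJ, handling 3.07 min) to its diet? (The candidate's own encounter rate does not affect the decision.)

Yes

On crabs and mussels alone, R = ΣλE/(1+Σλh) = 98.99/1.878 = 52.7 kJ/min.
Profitability of clams: 192/3.07 = 62.54 kJ/min.
62.54 > 52.7, so adding clams raises the average — include it.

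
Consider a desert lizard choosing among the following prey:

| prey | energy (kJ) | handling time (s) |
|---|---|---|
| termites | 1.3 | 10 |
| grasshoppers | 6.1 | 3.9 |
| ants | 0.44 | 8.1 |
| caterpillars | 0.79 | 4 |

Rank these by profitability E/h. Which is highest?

In descending order of E/h:
grasshoppers: 6.1/3.9 = 1.56 kJ/s
caterpillars: 0.79/4 = 0.198 kJ/s
termites: 1.3/10 = 0.13 kJ/s
ants: 0.44/8.1 = 0.0543 kJ/s

grasshoppers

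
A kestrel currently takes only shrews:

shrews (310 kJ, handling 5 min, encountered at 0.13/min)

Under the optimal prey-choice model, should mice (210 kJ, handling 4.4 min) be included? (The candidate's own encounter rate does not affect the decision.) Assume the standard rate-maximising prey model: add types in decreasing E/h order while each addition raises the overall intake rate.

Intake rate on the current diet: R = (0.13×310) / (1 + 0.13×5) = 40.3/1.65 = 24.42 kJ/min.
mice: E/h = 210/4.4 = 47.73 kJ/min.
Since 47.73 > R, including mice increases the long-run rate.

Yes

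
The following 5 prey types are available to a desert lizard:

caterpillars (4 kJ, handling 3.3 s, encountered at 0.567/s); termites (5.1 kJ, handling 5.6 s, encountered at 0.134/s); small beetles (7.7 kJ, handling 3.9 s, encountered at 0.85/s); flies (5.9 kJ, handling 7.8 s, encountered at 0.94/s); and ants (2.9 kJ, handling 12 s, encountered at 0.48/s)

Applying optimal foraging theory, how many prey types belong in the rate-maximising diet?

1

Rank by E/h (kJ/s): small beetles 1.97, caterpillars 1.21, termites 0.911, flies 0.756, ants 0.242. Include each in turn until the next type's E/h falls below the running intake rate.
Rate on top 1: 1.517. caterpillars: 1.21 < 1.517 → exclude; stop.
Optimal diet: small beetles — 1 of 5 types.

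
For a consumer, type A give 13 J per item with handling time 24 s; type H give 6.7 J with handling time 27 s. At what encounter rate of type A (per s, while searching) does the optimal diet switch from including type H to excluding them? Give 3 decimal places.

Drop type H once their profitability E₂/h₂ falls below the rate achievable on type A alone: E₂/h₂ = λE₁/(1 + λh₁).
Solve for λ: λE₁h₂ = E₂(1 + λh₁) → λ(E₁h₂ − E₂h₁) = E₂ → λ = E₂/(E₁h₂ − E₂h₁).
λ = 6.7/(13×27 − 6.7×24) = 6.7/190.2 = 0.03523 per s.

0.035 per s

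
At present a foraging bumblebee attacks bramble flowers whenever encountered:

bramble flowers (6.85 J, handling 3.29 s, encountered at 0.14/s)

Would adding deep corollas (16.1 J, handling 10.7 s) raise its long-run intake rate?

Yes

On bramble flowers alone, R = ΣλE/(1+Σλh) = 0.959/1.461 = 0.6566 J/s.
Profitability of deep corollas: 16.1/10.7 = 1.505 J/s.
Since 1.505 > R, including deep corollas increases the long-run rate.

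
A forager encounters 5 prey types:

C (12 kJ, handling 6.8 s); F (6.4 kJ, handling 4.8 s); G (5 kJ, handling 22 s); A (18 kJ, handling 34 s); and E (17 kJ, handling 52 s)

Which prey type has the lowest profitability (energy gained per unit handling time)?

G

Profitability E/h (kJ/s): C = 12/6.8 = 1.76, F = 6.4/4.8 = 1.33, G = 5/22 = 0.227, A = 18/34 = 0.529, E = 17/52 = 0.327.
Ranked: C > F > A > E > G.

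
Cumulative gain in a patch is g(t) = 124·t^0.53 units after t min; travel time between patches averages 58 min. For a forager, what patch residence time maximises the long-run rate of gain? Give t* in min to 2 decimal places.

65.40 min

Optimal t* satisfies g'(t*) = g(t*)/(T + t*).
g'(t) = 0.53·124·t^-0.47. Setting 0.53·124·t^-0.47 = 124·t^0.53/(58+t) gives 0.53(58+t) = t, so 0.47·t = 0.53×58.
t* = 0.53×58/0.47 = 65.4 min.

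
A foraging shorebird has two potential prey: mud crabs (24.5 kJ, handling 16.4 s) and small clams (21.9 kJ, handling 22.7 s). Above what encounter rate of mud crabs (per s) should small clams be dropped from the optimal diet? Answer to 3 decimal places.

0.111 per s

At the threshold, the rate on mud crabs alone equals the profitability of small clams: λ·24.5/(1 + λ·16.4) = 21.9/22.7 = 0.9648.
Rearranging, λ(24.5 − 0.9648×16.4) = 0.9648, so λ = 0.9648/8.678 = 0.1112 per s.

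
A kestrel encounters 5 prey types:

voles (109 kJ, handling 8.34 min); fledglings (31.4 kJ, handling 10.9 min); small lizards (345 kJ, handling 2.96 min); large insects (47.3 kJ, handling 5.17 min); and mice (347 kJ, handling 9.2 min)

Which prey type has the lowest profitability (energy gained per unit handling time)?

Profitability E/h (kJ/min): voles = 109/8.34 = 13.1, fledglings = 31.4/10.9 = 2.88, small lizards = 345/2.96 = 117, large insects = 47.3/5.17 = 9.15, mice = 347/9.2 = 37.7.
Ranked: small lizards > mice > voles > large insects > fledglings.

fledglings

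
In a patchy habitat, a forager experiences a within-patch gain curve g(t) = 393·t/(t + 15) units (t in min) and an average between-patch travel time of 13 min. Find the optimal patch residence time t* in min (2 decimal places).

By the marginal value theorem, leave when the instantaneous gain rate g'(t) equals the habitat-wide average g(t)/(T + t).
g'(t) = 393·15/(t + 15)². Setting 393·15/(t+15)² = 393t/[(t+15)(13+t)] gives 15(13+t) = t(t+15), so t² = 15×13 = 195.
t* = √195 = 13.96 min.

13.96 min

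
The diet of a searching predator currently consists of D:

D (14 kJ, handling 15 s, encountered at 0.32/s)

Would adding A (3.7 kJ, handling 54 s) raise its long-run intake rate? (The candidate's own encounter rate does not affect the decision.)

Intake rate on the current diet: R = (0.32×14) / (1 + 0.32×15) = 4.48/5.8 = 0.7724 kJ/s.
A: E/h = 3.7/54 = 0.06852 kJ/s.
0.06852 < 0.7724, so adding A would lower the average — exclude it.

No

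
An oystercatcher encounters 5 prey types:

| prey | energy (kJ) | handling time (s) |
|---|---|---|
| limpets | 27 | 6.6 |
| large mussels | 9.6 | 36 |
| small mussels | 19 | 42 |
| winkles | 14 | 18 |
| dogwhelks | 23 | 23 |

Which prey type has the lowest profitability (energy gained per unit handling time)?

large mussels

Profitability E/h (kJ/s): limpets = 27/6.6 = 4.09, large mussels = 9.6/36 = 0.267, small mussels = 19/42 = 0.452, winkles = 14/18 = 0.778, dogwhelks = 23/23 = 1.
Ranked: limpets > dogwhelks > winkles > small mussels > large mussels.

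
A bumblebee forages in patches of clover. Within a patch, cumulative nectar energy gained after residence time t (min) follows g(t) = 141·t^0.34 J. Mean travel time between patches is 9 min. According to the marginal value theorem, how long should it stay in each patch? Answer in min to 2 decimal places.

4.64 min

Maximise g(t)/(T+t): set derivative to zero → g'(t)(T+t) = g(t).
g'(t) = 0.34·141·t^-0.66. Setting 0.34·141·t^-0.66 = 141·t^0.34/(9+t) gives 0.34(9+t) = t, so 0.66·t = 0.34×9.
t* = 0.34×9/0.66 = 4.636 min.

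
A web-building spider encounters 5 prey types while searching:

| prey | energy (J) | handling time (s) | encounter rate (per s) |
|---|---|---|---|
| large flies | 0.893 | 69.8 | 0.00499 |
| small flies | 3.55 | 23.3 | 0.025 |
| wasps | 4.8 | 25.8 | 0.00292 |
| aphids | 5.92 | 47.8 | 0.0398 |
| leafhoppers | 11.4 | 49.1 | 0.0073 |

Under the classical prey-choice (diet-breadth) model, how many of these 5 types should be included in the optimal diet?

E/h in descending order: leafhoppers 0.232, wasps 0.186, small flies 0.152, aphids 0.124, large flies 0.0128 J/s. The optimal diet is the largest prefix of this list for which every included type satisfies E_i/h_i > R on the types above it.
Rate on top 1: 0.06126. wasps: 0.186 > 0.06126 → include.
Rate on top 2: 0.06782. small flies: 0.152 > 0.06782 → include.
Rate on top 3: 0.09224. aphids: 0.124 > 0.09224 → include.
Rate on top 4: 0.1076. large flies: 0.0128 < 0.1076 → exclude; stop.
Optimal diet: leafhoppers, wasps, small flies, aphids — 4 of 5 types.

4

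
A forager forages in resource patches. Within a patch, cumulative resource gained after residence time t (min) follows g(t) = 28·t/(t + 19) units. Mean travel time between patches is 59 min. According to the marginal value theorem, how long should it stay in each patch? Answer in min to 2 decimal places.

33.48 min

Maximise g(t)/(T+t): set derivative to zero → g'(t)(T+t) = g(t).
g'(t) = 28·19/(t + 19)². Setting 28·19/(t+19)² = 28t/[(t+19)(59+t)] gives 19(59+t) = t(t+19), so t² = 19×59 = 1121.
t* = √1121 = 33.48 min.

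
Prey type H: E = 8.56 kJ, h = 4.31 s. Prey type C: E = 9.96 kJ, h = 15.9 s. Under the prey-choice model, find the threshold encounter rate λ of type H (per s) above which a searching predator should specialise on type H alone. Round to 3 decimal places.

Drop type C once their profitability E₂/h₂ falls below the rate achievable on type H alone: E₂/h₂ = λE₁/(1 + λh₁).
Solve for λ: λE₁h₂ = E₂(1 + λh₁) → λ(E₁h₂ − E₂h₁) = E₂ → λ = E₂/(E₁h₂ − E₂h₁).
λ = 9.96/(8.56×15.9 − 9.96×4.31) = 9.96/93.18 = 0.1069 per s.

0.107 per s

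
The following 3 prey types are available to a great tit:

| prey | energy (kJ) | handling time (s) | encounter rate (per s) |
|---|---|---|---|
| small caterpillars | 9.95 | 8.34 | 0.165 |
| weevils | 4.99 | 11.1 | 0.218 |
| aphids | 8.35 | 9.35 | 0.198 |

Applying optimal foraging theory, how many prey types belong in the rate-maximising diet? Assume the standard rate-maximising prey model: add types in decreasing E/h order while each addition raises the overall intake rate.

Profitabilities (E/h, kJ/s): small caterpillars 1.19, aphids 0.893, weevils 0.45. Add prey in this order while the next type's profitability exceeds the intake rate on those already taken.
Rate on top 1: 0.6909. aphids: 0.893 > 0.6909 → include.
Rate on top 2: 0.7795. weevils: 0.45 < 0.7795 → exclude; stop.
Optimal diet: small caterpillars, aphids — 2 of 3 types.

2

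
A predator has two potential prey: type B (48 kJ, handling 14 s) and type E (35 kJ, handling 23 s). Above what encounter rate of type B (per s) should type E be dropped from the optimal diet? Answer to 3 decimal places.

At the threshold, the rate on type B alone equals the profitability of type E: λ·48/(1 + λ·14) = 35/23 = 1.522.
Rearranging, λ(48 − 1.522×14) = 1.522, so λ = 1.522/26.7 = 0.057 per s.

0.057 per s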